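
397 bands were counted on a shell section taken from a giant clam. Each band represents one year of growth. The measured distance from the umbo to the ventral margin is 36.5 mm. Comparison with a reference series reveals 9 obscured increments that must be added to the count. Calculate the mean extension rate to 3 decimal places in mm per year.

0.090 mm per year

True band count = 397 + 9 = 406.
36.5 mm over 406 years gives 36.5 / 406 ≈ 0.090 mm per year.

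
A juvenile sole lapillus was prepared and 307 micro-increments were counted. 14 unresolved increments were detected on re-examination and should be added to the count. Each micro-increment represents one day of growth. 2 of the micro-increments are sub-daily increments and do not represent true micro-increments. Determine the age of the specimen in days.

After corrections the count is 307 − 2 + 14 = 319 micro-increments.
One micro-increment per day makes the duration 319 days.

319 days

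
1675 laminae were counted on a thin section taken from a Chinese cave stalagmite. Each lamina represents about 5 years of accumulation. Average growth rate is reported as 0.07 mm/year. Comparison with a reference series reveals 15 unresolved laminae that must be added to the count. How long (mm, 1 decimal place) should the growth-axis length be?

Adjusted count: 1675 + 15 = 1690 laminae.
At 5 years per lamina, 1690 × 5 = 8450 years.
8450 years at 0.07 mm/year gives 0.07 × 8450 = 591.5 mm.

591.5 mm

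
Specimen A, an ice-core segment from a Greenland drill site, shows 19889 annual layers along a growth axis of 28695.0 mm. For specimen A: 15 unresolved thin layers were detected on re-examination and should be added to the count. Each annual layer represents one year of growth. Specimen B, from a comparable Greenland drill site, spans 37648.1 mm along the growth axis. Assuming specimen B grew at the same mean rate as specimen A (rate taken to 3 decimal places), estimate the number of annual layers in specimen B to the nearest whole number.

Specimen A: adjusted count: 19889 + 15 = 19904 annual layers.
A: 28695.0 mm over 19904 years gives 28695.0 / 19904 ≈ 1.442 mm/year.
For B, 37648.1 / 1.442 = 26108.25 years ≈ 26108 annual layers.

26108 annual layers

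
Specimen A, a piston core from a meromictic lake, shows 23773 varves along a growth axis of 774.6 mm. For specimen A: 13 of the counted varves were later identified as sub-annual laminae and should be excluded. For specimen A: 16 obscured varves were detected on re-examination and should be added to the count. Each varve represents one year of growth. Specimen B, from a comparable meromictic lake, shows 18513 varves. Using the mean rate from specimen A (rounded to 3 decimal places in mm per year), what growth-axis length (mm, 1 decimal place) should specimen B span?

Specimen A: after corrections the count is 23773 − 13 + 16 = 23776 varves.
A: Extension rate ≈ 774.6 / 23776 = 0.033 mm/yr.
For B, 0.033 mm/year × 18513 years = 610.9 mm.

610.9 mm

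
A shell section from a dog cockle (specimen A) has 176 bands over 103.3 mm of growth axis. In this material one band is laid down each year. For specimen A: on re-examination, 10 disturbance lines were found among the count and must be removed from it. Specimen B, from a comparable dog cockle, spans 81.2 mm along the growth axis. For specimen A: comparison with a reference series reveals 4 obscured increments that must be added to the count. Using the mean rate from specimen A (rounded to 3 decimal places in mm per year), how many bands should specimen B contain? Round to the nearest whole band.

134 bands

Specimen A: correcting the raw count gives 176 − 10 + 4 = 170 true bands.
A: 103.3 mm over 170 years gives 103.3 / 170 ≈ 0.608 mm/yr.
For B, 81.2 / 0.608 = 133.55 years ≈ 134 bands.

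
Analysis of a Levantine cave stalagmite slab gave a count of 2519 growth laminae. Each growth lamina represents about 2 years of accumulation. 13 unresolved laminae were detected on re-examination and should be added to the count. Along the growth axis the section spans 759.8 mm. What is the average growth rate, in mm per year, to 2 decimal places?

Adjusted count: 2519 + 13 = 2532 growth laminae.
2532 growth laminae at 2 years each span 2532 × 2 = 5064 years.
759.8 mm over 5064 years gives 759.8 / 5064 ≈ 0.15 mm per year.

0.15 mm per year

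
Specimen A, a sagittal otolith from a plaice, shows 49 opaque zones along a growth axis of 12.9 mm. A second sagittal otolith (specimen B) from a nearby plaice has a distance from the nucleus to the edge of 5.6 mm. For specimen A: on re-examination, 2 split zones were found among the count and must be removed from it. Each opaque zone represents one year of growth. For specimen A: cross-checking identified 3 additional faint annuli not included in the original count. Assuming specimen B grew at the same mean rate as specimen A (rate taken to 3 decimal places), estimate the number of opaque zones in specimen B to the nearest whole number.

Specimen A: adjusted count: 49 − 2 + 3 = 50 opaque zones.
A: Mean rate = 12.9 mm / 50 years ≈ 0.258 mm per year.
B spans 5.6 / 0.258 = 21.71 years ≈ 22 opaque zones.

22 opaque zones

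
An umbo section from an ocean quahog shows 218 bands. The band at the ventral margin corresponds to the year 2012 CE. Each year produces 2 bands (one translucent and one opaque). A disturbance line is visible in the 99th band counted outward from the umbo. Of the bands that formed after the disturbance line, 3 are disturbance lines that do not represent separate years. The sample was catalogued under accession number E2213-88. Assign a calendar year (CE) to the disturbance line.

Between band 99 and the ventral margin there are 218 − 99 = 119 bands.
Excluding 3 false bands: 119 − 3 = 116.
Dividing by 2 bands per year: 116 / 2 = 58 years.
2012 − 58 = 1954 CE.

1954 CE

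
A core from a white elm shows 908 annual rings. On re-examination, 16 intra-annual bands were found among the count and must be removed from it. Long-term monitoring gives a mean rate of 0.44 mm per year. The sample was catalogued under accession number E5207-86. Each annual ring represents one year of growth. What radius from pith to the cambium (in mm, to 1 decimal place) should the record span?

Correcting the raw count gives 908 − 16 = 892 true annual rings.
892 years at 0.44 mm/year gives 0.44 × 892 = 392.5 mm.

392.5 mm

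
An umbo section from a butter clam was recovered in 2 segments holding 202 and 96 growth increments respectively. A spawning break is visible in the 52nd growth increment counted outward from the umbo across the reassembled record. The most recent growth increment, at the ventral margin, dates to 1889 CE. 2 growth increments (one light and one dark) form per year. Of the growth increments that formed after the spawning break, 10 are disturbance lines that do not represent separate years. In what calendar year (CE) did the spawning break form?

1771 CE

Total growth increments = 202 + 96 = 298.
298 − 52 = 246 growth increments lie beyond the spawning break toward the ventral margin.
Removing the 10 false growth increments leaves 246 − 10 = 236 true growth increments beyond the spawning break.
Dividing by 2 growth increments per year: 236 / 2 = 118 years.
The growth increment at the ventral margin is 1889 CE, so the spawning break dates to 1889 − 118 = 1771 CE.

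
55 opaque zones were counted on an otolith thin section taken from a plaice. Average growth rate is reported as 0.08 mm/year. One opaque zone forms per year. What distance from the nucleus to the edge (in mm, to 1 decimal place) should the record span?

The record spans 55 years at 0.08 mm per year.
Predicted length = 0.08 mm/year × 55 years = 4.4 mm.

4.4 mm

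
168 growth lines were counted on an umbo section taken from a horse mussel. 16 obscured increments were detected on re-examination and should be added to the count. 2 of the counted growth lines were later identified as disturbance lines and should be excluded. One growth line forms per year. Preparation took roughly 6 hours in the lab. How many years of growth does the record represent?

Correcting the raw count gives 168 − 2 + 16 = 182 true growth lines.
One growth line per year makes the duration 182 years.

182 years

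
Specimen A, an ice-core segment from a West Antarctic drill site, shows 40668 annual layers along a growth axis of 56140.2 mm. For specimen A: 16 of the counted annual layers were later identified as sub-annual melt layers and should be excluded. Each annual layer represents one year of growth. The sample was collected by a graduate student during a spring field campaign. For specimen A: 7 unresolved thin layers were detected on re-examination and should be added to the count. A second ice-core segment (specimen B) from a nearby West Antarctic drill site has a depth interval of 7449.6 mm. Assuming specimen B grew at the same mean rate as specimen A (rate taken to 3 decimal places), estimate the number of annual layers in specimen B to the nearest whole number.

5394 annual layers

Specimen A: adjusted count: 40668 − 16 + 7 = 40659 annual layers.
A: Mean rate = 56140.2 mm / 40659 years ≈ 1.381 mm per year.
Specimen B: 7449.6 mm / 1.381 mm per year = 5394.35 years ≈ 5394 annual layers.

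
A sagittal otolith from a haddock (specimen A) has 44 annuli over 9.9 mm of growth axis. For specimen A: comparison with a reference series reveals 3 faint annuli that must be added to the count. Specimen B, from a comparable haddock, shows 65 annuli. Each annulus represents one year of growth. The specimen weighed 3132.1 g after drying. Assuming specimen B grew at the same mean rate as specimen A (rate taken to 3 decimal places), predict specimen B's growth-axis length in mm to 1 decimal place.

Specimen A: true annulus count = 44 + 3 = 47.
A: 9.9 mm over 47 years gives 9.9 / 47 ≈ 0.211 mm/year.
For B, 0.211 mm/year × 65 years = 13.7 mm.

13.7 mm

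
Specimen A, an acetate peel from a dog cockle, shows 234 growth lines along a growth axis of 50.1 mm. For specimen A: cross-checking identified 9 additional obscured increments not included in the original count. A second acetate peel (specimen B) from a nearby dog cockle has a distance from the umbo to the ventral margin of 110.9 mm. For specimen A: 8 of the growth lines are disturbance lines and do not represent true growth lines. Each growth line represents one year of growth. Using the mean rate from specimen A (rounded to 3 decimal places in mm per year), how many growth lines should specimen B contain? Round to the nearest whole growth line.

Specimen A: after corrections the count is 234 − 8 + 9 = 235 growth lines.
A: 50.1 mm over 235 years gives 50.1 / 235 ≈ 0.213 mm/year.
For B, 110.9 / 0.213 = 520.66 years ≈ 521 growth lines.

521 growth lines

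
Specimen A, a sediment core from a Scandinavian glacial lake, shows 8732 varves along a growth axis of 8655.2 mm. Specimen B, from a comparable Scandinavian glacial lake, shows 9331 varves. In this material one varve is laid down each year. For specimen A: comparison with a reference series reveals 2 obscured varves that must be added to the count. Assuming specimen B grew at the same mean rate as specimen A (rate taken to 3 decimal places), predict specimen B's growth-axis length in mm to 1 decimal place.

Specimen A: after corrections the count is 8732 + 2 = 8734 varves.
A: 8655.2 mm over 8734 years gives 8655.2 / 8734 ≈ 0.991 mm per year.
For B, 0.991 mm/year × 9331 years = 9247.0 mm.

9247.0 mm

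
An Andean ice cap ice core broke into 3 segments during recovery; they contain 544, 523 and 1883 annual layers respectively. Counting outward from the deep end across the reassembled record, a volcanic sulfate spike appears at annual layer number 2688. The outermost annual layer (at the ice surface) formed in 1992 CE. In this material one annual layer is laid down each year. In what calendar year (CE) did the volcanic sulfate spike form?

1730 CE

Total annual layers = 544 + 523 + 1883 = 2950.
2950 − 2688 = 262 annual layers lie beyond the volcanic sulfate spike toward the ice surface.
1992 − 262 = 1730 CE.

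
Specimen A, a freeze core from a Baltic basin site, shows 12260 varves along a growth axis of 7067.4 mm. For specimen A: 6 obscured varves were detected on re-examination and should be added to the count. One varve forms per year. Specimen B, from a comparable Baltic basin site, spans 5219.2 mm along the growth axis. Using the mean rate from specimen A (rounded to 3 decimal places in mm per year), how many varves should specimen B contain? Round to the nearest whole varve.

9061 varves

Specimen A: adjusted count: 12260 + 6 = 12266 varves.
A: 7067.4 mm over 12266 years gives 7067.4 / 12266 ≈ 0.576 mm/year.
For B, 5219.2 / 0.576 = 9061.11 years ≈ 9061 varves.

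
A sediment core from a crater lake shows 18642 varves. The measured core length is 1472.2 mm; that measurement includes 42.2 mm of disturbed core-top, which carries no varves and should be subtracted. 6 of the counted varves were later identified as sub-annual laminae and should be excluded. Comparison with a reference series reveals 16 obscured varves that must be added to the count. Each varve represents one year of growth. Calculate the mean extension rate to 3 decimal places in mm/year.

0.077 mm/year

True varve count = 18642 − 6 + 16 = 18652.
Net length = 1472.2 − 42.2 = 1430.0 mm.
Extension rate ≈ 1430.0 / 18652 = 0.077 mm/year.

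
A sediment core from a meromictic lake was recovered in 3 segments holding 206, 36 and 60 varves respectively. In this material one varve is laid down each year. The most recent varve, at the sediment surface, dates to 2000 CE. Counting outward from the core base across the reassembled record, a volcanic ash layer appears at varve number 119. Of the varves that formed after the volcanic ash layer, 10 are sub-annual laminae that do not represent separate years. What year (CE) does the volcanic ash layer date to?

Total varves = 206 + 36 + 60 = 302.
Between varve 119 and the sediment surface there are 302 − 119 = 183 varves.
183 − 10 false = 173 true varves after the volcanic ash layer.
2000 − 173 = 1827 CE.

1827 CE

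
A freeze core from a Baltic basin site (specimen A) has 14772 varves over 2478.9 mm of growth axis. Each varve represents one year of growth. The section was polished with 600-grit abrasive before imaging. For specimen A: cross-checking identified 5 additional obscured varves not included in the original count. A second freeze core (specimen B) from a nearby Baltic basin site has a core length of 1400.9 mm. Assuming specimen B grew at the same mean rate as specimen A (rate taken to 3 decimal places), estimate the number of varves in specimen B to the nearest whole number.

8339 varves

Specimen A: after corrections the count is 14772 + 5 = 14777 varves.
A: Extension rate ≈ 2478.9 / 14777 = 0.168 mm/yr.
For B, 1400.9 / 0.168 = 8338.69 years ≈ 8339 varves.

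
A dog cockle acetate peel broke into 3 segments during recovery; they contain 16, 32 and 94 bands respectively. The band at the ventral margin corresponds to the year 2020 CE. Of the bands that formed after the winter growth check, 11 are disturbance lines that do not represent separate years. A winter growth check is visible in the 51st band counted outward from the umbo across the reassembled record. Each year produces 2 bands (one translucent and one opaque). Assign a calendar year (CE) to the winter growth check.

Total bands = 16 + 32 + 94 = 142.
Between band 51 and the ventral margin there are 142 − 51 = 91 bands.
Excluding 11 false bands: 91 − 11 = 80.
With 2 bands per year, 80 / 2 = 40 years.
Counting back 40 years from 2020 CE places the winter growth check in 2020 − 40 = 1980 CE.

1980 CE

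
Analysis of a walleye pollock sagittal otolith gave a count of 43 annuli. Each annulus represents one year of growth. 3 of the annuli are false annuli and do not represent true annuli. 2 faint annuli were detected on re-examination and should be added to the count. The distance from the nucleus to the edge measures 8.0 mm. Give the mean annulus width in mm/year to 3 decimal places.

Correcting the raw count gives 43 − 3 + 2 = 42 true annuli.
Extension rate ≈ 8.0 / 42 = 0.190 mm/year.

0.190 mm/year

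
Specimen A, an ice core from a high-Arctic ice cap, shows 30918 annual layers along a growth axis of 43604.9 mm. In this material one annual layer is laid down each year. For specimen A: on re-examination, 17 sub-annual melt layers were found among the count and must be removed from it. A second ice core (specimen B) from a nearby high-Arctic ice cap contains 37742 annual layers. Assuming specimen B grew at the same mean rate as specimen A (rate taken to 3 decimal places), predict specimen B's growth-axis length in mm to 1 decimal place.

Specimen A: adjusted count: 30918 − 17 = 30901 annual layers.
A: Extension rate ≈ 43604.9 / 30901 = 1.411 mm/yr.
Length of B = 1.411 × 37742 = 53254.0 mm.

53254.0 mm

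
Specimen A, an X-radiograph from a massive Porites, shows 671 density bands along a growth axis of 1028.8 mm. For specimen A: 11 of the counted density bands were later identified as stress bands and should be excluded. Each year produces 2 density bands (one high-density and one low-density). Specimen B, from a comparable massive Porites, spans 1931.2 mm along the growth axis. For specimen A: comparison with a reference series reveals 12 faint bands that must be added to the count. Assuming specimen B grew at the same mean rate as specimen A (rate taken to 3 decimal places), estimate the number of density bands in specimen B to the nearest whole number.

Specimen A: adjusted count: 671 − 11 + 12 = 672 density bands.
Specimen A: 672 density bands at 2 per year is 672 / 2 = 336 years.
A: Mean rate = 1028.8 mm / 336 years ≈ 3.062 mm per year.
For B, 1931.2 / 3.062 = 630.70 years; at 2 density bands per year that is 630.70 × 2 ≈ 1261 density bands.

1261 density bands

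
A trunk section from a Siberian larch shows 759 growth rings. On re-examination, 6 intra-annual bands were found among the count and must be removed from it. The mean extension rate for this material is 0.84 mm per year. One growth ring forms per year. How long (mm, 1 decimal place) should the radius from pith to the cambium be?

632.5 mm

Correcting the raw count gives 759 − 6 = 753 true growth rings.
753 years at 0.84 mm/year gives 0.84 × 753 = 632.5 mm.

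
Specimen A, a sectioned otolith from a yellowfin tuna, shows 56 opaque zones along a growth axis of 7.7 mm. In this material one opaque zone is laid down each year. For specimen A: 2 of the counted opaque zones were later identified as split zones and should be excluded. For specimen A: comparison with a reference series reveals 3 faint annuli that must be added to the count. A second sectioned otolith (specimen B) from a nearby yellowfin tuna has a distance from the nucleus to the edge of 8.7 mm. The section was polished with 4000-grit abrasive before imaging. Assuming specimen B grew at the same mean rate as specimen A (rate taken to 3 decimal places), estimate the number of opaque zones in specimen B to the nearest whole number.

64 opaque zones

Specimen A: correcting the raw count gives 56 − 2 + 3 = 57 true opaque zones.
A: 7.7 mm over 57 years gives 7.7 / 57 ≈ 0.135 mm/year.
Specimen B: 8.7 mm / 0.135 mm per year = 64.44 years ≈ 64 opaque zones.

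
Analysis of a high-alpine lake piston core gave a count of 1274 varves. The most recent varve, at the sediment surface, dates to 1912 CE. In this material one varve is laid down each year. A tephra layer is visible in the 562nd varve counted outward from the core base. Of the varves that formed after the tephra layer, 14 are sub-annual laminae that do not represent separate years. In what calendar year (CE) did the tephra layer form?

1274 − 562 = 712 varves lie beyond the tephra layer toward the sediment surface.
712 − 14 false = 698 true varves after the tephra layer.
The varve at the sediment surface is 1912 CE, so the tephra layer dates to 1912 − 698 = 1214 CE.

1214 CE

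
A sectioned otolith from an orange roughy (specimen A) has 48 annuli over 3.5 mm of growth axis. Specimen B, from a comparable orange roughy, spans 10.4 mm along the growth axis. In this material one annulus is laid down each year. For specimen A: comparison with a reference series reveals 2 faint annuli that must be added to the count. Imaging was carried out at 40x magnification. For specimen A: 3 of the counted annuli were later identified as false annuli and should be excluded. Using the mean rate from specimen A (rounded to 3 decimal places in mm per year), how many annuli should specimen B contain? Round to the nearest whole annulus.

Specimen A: after corrections the count is 48 − 3 + 2 = 47 annuli.
A: 3.5 mm over 47 years gives 3.5 / 47 ≈ 0.074 mm/year.
For B, 10.4 / 0.074 = 140.54 years ≈ 141 annuli.

141 annuli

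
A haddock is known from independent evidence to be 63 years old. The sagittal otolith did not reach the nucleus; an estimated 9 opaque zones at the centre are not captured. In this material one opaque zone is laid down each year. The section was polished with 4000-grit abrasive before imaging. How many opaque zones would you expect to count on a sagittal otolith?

Expected opaque zones over 63 years: 63.
Subtracting the 9 opaque zones not captured gives 63 − 9 = 54 opaque zones in the record.

54 opaque zones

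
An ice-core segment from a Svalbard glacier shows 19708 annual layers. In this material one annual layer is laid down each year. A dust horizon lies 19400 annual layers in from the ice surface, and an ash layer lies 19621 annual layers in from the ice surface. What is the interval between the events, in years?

The two markers are separated by 19621 − 19400 = 221 annual layers.
At one annual layer per year, 221 years elapsed between them.

221 yr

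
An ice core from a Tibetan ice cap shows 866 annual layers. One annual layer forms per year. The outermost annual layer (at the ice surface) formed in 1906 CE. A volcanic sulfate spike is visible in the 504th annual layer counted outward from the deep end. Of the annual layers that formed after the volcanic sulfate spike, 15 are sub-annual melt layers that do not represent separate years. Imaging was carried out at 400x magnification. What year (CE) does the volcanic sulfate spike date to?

1559 CE

866 − 504 = 362 annual layers lie beyond the volcanic sulfate spike toward the ice surface.
362 − 15 false = 347 true annual layers after the volcanic sulfate spike.
1906 − 347 = 1559 CE.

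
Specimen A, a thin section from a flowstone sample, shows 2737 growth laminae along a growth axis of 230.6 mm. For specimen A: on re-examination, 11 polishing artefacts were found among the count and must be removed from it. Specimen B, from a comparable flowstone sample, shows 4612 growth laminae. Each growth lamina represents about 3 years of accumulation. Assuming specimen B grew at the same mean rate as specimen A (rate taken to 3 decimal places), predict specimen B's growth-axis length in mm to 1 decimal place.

387.4 mm

Specimen A: after corrections the count is 2737 − 11 = 2726 growth laminae.
Specimen A: 2726 growth laminae at 3 years each span 2726 × 3 = 8178 years.
A: 230.6 mm over 8178 years gives 230.6 / 8178 ≈ 0.028 mm/yr.
Specimen B: 4612 growth laminae at 3 years each span 4612 × 3 = 13836 years. For B, 0.028 mm/year × 13836 years = 387.4 mm.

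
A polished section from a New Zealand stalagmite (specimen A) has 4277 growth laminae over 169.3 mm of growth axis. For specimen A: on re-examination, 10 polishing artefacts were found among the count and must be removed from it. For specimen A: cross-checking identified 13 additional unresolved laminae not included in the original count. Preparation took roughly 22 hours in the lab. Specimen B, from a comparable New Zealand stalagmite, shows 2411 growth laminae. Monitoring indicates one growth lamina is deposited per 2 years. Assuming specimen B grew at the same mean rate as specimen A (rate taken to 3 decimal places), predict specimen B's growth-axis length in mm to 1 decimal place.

Specimen A: after corrections the count is 4277 − 10 + 13 = 4280 growth laminae.
Specimen A: multiplying by 2 years per growth lamina: 4280 × 2 = 8560 years.
A: Extension rate ≈ 169.3 / 8560 = 0.020 mm/yr.
Specimen B: 2411 growth laminae at 2 years each span 2411 × 2 = 4822 years. Length of B = 0.020 × 4822 = 96.4 mm.

96.4 mm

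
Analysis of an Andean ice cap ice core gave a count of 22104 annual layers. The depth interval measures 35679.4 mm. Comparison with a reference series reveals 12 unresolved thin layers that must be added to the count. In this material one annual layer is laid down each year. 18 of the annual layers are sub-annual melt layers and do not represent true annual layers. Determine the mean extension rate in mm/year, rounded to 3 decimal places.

1.615 mm/year

Correcting the raw count gives 22104 − 18 + 12 = 22098 true annual layers.
35679.4 mm over 22098 years gives 35679.4 / 22098 ≈ 1.615 mm/year.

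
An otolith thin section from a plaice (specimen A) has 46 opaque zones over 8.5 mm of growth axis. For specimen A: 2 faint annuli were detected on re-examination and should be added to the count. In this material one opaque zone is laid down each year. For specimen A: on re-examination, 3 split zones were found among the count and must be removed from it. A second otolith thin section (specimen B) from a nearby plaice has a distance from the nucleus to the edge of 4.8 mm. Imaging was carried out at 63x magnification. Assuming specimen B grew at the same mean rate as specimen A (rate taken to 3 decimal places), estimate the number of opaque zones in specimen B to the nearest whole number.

Specimen A: adjusted count: 46 − 3 + 2 = 45 opaque zones.
A: Mean rate = 8.5 mm / 45 years ≈ 0.189 mm/year.
B spans 4.8 / 0.189 = 25.40 years ≈ 25 opaque zones.

25 opaque zones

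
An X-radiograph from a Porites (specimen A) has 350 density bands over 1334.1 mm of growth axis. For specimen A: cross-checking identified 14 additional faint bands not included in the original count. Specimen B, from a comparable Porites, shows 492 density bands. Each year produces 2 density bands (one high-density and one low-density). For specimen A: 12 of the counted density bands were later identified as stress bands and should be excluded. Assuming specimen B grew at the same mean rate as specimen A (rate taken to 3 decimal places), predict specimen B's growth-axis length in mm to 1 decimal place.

Specimen A: correcting the raw count gives 350 − 12 + 14 = 352 true density bands.
Specimen A: with 2 density bands per year, 352 / 2 = 176 years.
A: 1334.1 mm over 176 years gives 1334.1 / 176 ≈ 7.580 mm per year.
Specimen B: 492 density bands at 2 per year is 492 / 2 = 246 years. For B, 7.580 mm/year × 246 years = 1864.7 mm.

1864.7 mm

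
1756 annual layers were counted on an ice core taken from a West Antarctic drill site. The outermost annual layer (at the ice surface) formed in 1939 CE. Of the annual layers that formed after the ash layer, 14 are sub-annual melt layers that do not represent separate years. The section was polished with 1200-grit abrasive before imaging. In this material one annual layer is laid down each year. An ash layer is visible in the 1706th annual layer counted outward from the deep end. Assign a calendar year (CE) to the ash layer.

1903 CE

1756 − 1706 = 50 annual layers lie beyond the ash layer toward the ice surface.
50 − 14 false = 36 true annual layers after the ash layer.
The annual layer at the ice surface is 1939 CE, so the ash layer dates to 1939 − 36 = 1903 CE.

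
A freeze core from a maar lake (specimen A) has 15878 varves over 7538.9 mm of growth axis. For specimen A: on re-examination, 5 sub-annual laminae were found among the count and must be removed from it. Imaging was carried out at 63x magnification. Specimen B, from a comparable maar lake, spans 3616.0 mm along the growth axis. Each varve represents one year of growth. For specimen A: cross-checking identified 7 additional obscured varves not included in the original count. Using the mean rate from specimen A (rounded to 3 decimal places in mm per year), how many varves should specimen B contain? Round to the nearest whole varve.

7613 varves

Specimen A: adjusted count: 15878 − 5 + 7 = 15880 varves.
A: Extension rate ≈ 7538.9 / 15880 = 0.475 mm per year.
B spans 3616.0 / 0.475 = 7612.63 years ≈ 7613 varves.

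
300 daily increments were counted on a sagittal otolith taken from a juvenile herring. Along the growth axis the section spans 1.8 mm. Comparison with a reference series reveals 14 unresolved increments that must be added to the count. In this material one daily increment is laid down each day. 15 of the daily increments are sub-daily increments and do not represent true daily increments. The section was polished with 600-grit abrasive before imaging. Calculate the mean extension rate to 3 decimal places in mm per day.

0.006 mm per day

After corrections the count is 300 − 15 + 14 = 299 daily increments.
Mean rate = 1.8 mm / 299 days ≈ 0.006 mm per day.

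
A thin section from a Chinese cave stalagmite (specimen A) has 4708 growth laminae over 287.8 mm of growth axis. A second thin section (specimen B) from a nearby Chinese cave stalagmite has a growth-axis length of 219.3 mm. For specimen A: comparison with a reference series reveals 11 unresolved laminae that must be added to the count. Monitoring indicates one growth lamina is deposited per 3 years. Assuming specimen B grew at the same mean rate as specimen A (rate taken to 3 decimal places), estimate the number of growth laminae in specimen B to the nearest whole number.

3655 growth laminae

Specimen A: correcting the raw count gives 4708 + 11 = 4719 true growth laminae.
Specimen A: at 3 years per growth lamina, 4719 × 3 = 14157 years.
A: 287.8 mm over 14157 years gives 287.8 / 14157 ≈ 0.020 mm/year.
B spans 219.3 / 0.020 = 10965.00 years; at 3 years per growth lamina that is 10965.00 / 3 ≈ 3655 growth laminae.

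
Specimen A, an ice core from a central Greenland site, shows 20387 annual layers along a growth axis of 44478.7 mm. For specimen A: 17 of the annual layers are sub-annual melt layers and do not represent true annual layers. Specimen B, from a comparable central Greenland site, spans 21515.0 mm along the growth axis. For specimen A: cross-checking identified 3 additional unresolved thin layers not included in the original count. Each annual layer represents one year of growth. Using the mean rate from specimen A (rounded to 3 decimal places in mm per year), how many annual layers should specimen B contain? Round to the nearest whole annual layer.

Specimen A: correcting the raw count gives 20387 − 17 + 3 = 20373 true annual layers.
A: 44478.7 mm over 20373 years gives 44478.7 / 20373 ≈ 2.183 mm/year.
Specimen B: 21515.0 mm / 2.183 mm per year = 9855.70 years ≈ 9856 annual layers.

9856 annual layers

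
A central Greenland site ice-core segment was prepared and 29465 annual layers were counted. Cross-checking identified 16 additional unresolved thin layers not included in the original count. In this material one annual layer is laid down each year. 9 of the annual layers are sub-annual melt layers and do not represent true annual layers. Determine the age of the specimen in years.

Correcting the raw count gives 29465 − 9 + 16 = 29472 true annual layers.
At one annual layer per year, that is 29472 years.

29472 years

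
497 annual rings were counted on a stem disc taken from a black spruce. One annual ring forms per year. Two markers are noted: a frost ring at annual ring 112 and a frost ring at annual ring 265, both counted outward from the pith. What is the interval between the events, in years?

Separation: 265 − 112 = 153 annual rings.
At one annual ring per year, 153 years elapsed between them.

153 years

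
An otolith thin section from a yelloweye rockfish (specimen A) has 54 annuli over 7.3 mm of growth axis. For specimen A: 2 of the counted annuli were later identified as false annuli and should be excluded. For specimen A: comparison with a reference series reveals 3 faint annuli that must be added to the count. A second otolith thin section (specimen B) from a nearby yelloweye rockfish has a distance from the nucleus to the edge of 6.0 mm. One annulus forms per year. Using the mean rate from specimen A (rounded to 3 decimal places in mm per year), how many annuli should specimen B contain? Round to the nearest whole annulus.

Specimen A: true annulus count = 54 − 2 + 3 = 55.
A: Extension rate ≈ 7.3 / 55 = 0.133 mm per year.
Specimen B: 6.0 mm / 0.133 mm per year = 45.11 years ≈ 45 annuli.

45 annuli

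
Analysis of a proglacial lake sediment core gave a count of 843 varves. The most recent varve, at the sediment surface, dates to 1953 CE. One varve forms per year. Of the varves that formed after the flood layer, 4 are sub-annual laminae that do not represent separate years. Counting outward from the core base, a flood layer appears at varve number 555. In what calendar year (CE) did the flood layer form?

Between varve 555 and the sediment surface there are 843 − 555 = 288 varves.
Removing the 4 false varves leaves 288 − 4 = 284 true varves beyond the flood layer.
1953 − 284 = 1669 CE.

1669 CE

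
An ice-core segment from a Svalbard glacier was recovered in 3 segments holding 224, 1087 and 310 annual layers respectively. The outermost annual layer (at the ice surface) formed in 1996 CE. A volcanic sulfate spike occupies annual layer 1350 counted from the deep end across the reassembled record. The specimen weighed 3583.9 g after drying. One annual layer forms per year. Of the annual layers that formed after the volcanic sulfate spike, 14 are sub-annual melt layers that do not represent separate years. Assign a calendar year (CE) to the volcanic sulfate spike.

Total annual layers = 224 + 1087 + 310 = 1621.
1621 − 1350 = 271 annual layers lie beyond the volcanic sulfate spike toward the ice surface.
Removing the 14 false annual layers leaves 271 − 14 = 257 true annual layers beyond the volcanic sulfate spike.
Counting back 257 years from 1996 CE places the volcanic sulfate spike in 1996 − 257 = 1739 CE.

1739 CE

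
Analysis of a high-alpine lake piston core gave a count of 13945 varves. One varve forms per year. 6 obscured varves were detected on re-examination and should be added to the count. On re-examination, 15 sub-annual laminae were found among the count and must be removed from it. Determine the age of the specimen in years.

After corrections the count is 13945 − 15 + 6 = 13936 varves.
With a one-to-one varve periodicity this is 13936 years.

13936 years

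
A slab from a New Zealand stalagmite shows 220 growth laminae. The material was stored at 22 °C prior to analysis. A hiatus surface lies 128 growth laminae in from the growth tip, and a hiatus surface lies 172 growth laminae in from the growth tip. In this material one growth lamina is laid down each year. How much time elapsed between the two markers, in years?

Separation: 172 − 128 = 44 growth laminae.
One growth lamina per year makes the interval 44 years.

44 years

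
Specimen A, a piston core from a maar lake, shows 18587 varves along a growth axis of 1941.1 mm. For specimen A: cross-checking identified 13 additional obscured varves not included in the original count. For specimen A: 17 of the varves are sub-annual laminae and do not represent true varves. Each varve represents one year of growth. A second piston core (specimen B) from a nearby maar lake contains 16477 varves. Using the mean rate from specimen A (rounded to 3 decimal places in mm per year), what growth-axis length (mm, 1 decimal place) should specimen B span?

1713.6 mm

Specimen A: after corrections the count is 18587 − 17 + 13 = 18583 varves.
A: 1941.1 mm over 18583 years gives 1941.1 / 18583 ≈ 0.104 mm per year.
B's length ≈ 0.104 × 16477 = 1713.6 mm.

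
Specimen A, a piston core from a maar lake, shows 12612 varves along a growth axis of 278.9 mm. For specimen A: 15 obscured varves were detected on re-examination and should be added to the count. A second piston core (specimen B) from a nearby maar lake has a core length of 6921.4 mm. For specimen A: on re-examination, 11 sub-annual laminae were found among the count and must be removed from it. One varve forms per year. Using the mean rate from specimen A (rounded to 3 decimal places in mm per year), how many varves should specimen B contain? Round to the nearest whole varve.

314609 varves

Specimen A: correcting the raw count gives 12612 − 11 + 15 = 12616 true varves.
A: 278.9 mm over 12616 years gives 278.9 / 12616 ≈ 0.022 mm/yr.
Specimen B: 6921.4 mm / 0.022 mm per year = 314609.09 years ≈ 314609 varves.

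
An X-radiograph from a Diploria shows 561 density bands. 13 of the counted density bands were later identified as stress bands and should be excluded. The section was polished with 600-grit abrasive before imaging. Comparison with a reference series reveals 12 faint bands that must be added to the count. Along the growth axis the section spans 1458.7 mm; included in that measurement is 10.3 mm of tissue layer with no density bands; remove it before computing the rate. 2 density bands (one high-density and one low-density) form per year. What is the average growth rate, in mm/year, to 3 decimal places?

Adjusted count: 561 − 13 + 12 = 560 density bands.
With 2 density bands per year, 560 / 2 = 280 years.
The growth record spans 1458.7 − 10.3 = 1448.4 mm.
Mean rate = 1448.4 mm / 280 years ≈ 5.173 mm/year.

5.173 mm/year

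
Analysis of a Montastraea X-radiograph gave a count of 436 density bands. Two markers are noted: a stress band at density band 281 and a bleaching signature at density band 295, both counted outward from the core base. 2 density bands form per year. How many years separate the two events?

The two markers are separated by 295 − 281 = 14 density bands.
With 2 density bands per year, 14 / 2 = 7 years.

7 years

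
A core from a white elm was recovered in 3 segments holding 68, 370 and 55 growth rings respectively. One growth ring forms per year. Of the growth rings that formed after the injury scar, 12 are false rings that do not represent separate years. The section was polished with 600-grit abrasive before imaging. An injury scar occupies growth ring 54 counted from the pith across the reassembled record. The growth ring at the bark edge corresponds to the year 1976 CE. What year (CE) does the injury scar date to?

Total growth rings = 68 + 370 + 55 = 493.
493 − 54 = 439 growth rings lie beyond the injury scar toward the bark edge.
Removing the 12 false growth rings leaves 439 − 12 = 427 true growth rings beyond the injury scar.
The growth ring at the bark edge is 1976 CE, so the injury scar dates to 1976 − 427 = 1549 CE.

1549 CE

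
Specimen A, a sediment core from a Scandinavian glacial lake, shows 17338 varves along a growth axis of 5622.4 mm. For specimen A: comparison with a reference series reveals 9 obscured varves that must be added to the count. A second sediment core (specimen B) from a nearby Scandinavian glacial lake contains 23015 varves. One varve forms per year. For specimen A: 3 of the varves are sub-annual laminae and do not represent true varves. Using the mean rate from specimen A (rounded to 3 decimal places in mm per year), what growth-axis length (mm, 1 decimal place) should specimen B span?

Specimen A: correcting the raw count gives 17338 − 3 + 9 = 17344 true varves.
A: 5622.4 mm over 17344 years gives 5622.4 / 17344 ≈ 0.324 mm/yr.
B's length ≈ 0.324 × 23015 = 7456.9 mm.

7456.9 mm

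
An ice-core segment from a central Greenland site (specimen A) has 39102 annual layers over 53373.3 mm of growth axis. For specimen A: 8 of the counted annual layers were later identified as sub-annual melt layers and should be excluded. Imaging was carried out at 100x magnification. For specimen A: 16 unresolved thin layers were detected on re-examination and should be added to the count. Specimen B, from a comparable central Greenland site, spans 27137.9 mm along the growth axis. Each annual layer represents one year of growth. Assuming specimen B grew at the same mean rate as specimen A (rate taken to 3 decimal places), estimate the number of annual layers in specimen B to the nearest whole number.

19881 annual layers

Specimen A: true annual layer count = 39102 − 8 + 16 = 39110.
A: Mean rate = 53373.3 mm / 39110 years ≈ 1.365 mm per year.
Specimen B: 27137.9 mm / 1.365 mm per year = 19881.25 years ≈ 19881 annual layers.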